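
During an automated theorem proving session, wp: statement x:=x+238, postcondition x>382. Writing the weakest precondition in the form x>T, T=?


Formula: wp(x:=E, P) = P[E/x] (substitute E for x in postcondition)
Step 1: Postcondition: x>382
Step 2: Substitute x+238 for x: x+238>382
Step 3: Solve for x: x > 382-238 = 144

144


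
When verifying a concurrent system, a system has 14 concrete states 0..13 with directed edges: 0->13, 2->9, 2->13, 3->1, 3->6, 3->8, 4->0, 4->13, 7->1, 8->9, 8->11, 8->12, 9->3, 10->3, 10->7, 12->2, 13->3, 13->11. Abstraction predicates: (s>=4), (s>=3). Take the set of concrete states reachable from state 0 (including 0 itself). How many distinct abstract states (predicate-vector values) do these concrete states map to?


BFS from 0:
Concrete reachable: {0, 1, 2, 3, 6, 8, 9, 11, 12, 13}
Abstract via predicates (s>=4), (s>=3):
  (0,0) <- {0, 1, 2}
  (0,1) <- {3}
  (1,1) <- {6, 8, 9, 11, 12, 13}
Distinct abstract states = 3

3


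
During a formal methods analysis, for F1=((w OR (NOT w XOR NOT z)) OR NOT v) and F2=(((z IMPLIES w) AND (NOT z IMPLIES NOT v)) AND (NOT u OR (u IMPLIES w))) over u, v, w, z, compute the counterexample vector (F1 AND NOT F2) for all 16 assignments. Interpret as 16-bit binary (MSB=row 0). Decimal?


F1 = ((w OR (NOT w XOR NOT z)) OR NOT v)
F2 = (((z IMPLIES w) AND (NOT z IMPLIES NOT v)) AND (NOT u OR (u IMPLIES w)))
Counterexample to F1=>F2 is where F1=1 and F2=0.
Evaluate each row (bits = u,v,w,z, MSB first):
  row 0 [0000]: F1=1 F2=1 -> F1&~F2 -> 0
  row 1 [0001]: F1=1 F2=0 -> F1&~F2 -> 1
  row 2 [0010]: F1=1 F2=1 -> F1&~F2 -> 0
  row 3 [0011]: F1=1 F2=1 -> F1&~F2 -> 0
  row 4 [0100]: F1=0 F2=0 -> F1&~F2 -> 0
  row 5 [0101]: F1=1 F2=0 -> F1&~F2 -> 1
  row 6 [0110]: F1=1 F2=0 -> F1&~F2 -> 1
  row 7 [0111]: F1=1 F2=1 -> F1&~F2 -> 0
  row 8 [1000]: F1=1 F2=0 -> F1&~F2 -> 1
  row 9 [1001]: F1=1 F2=0 -> F1&~F2 -> 1
  row 10 [1010]: F1=1 F2=1 -> F1&~F2 -> 0
  row 11 [1011]: F1=1 F2=1 -> F1&~F2 -> 0
  row 12 [1100]: F1=0 F2=0 -> F1&~F2 -> 0
  row 13 [1101]: F1=1 F2=0 -> F1&~F2 -> 1
  row 14 [1110]: F1=1 F2=0 -> F1&~F2 -> 1
  row 15 [1111]: F1=1 F2=1 -> F1&~F2 -> 0
Full result column, 4 rows per line (u,v fixed per line; w,z runs 00..11 left to right):
  rows 0-3 [u,v=00]: 0100  = hex 4
  rows 4-7 [u,v=01]: 0110  = hex 6
  rows 8-11 [u,v=10]: 1100  = hex C
  rows 12-15 [u,v=11]: 0110  = hex 6
Counterexample vector (row 0 .. row 15) = 0100011011000110
Output column grouped in 4s = 0100 0110 1100 0110 = 0x46C6
Convert to decimal digit by digit (value = value*16 + digit):
  4 -> 4
  4*16 + 6 = 70
  70*16 + 12 (C) = 1132
  1132*16 + 6 = 18118
Decimal = 18118

18118


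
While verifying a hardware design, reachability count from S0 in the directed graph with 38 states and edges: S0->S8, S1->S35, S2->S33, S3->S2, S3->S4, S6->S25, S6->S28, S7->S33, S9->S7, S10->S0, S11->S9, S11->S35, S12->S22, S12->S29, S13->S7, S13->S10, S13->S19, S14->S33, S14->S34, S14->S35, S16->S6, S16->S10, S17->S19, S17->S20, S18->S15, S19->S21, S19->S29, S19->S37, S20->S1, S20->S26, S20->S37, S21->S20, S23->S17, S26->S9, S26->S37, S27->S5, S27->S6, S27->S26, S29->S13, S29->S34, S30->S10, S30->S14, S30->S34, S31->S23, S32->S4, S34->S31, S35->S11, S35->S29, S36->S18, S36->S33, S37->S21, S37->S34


BFS from S0:
  layer 0: {S0}
  layer 1: {S8}
Reachable set: {S0, S8}
Count = 2

2


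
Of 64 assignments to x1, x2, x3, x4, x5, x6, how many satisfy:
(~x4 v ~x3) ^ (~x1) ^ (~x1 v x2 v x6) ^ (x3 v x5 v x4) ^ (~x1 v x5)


CNF with 5 clauses over 6 vars (64 assignments).
An assignment satisfies CNF iff every clause has >=1 true literal.
Check each row (bits = x1,x2,x3,x4,x5,x6; clause T/F shown):
  row 0 [000000]: clauses=TTTFT -> 0
  row 1 [000001]: clauses=TTTFT -> 0
  row 2 [000010]: clauses=TTTTT -> 1
  row 3 [000011]: clauses=TTTTT -> 1
  row 4 [000100]: clauses=TTTTT -> 1
  (every remaining row is evaluated the same way; all 64 results are listed next)
Full result column, 8 rows per line (x1,x2,x3 fixed per line; x4,x5,x6 runs 000..111 left to right):
  rows 0-7 [x1,x2,x3=000]: 00111111  (ones: 6)
  rows 8-15 [x1,x2,x3=001]: 11110000  (ones: 4)
  rows 16-23 [x1,x2,x3=010]: 00111111  (ones: 6)
  rows 24-31 [x1,x2,x3=011]: 11110000  (ones: 4)
  rows 32-39 [x1,x2,x3=100]: 00000000  (ones: 0)
  rows 40-47 [x1,x2,x3=101]: 00000000  (ones: 0)
  rows 48-55 [x1,x2,x3=110]: 00000000  (ones: 0)
  rows 56-63 [x1,x2,x3=111]: 00000000  (ones: 0)
Satisfying assignments = 6+4+6+4+0+0+0+0 = 20

20


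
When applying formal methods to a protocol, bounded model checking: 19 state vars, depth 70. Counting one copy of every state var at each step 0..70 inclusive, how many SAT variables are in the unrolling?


BMC unrolls to depth k, creating one copy of each state var for steps 0..k.
Step count = 70 + 1 = 71 (steps 0 through 70)
Vars per step = 19
Total = 19 * 71 = 1349

1349


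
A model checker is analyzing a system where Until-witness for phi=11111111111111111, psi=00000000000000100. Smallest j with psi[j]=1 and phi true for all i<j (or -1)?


(phi U psi) at 0: need smallest j with psi[j]=1 and phi[i]=1 for all i in [0,j).
Scan from step 0:
  step 0: phi=1, psi=0 -> continue
  step 1: phi=1, psi=0 -> continue
  step 2: phi=1, psi=0 -> continue
  step 3: phi=1, psi=0 -> continue
  step 14: psi=1 and phi held for [0,14) -> witness found
Witness step = 14

14


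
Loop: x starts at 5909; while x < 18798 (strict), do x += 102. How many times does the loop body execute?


Step 1: x goes from 5909 toward 18798 by 102; the body runs while x<18798, so iterations = ceil((bound-start)/step)
Step 2: Distance=12889
Step 3: ceil(12889/102)=127

127


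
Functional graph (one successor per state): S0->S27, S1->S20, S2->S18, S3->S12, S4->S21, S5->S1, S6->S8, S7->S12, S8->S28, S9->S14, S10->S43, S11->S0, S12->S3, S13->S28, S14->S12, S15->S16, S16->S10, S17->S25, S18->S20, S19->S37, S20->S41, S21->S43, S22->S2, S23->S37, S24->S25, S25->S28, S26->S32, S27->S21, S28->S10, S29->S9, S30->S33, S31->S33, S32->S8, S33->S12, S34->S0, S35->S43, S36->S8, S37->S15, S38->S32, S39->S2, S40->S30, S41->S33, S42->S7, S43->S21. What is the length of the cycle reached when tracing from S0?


Trace from S0 until a state repeats:
  S0 -> S27 -> S21 -> S43 -> S21
S21 first seen at step 2, revisited at step 4.
Cycle length = 4 - 2 = 2

2


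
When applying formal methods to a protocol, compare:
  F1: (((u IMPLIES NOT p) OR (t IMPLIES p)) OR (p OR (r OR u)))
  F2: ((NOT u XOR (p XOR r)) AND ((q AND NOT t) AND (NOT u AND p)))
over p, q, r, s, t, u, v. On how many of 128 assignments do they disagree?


F1 = (((u IMPLIES NOT p) OR (t IMPLIES p)) OR (p OR (r OR u)))
F2 = ((NOT u XOR (p XOR r)) AND ((q AND NOT t) AND (NOT u AND p)))
Evaluate both on each of 128 rows (bits = p,q,r,s,t,u,v):
  row 0 [0000000]: F1=1 F2=0 (differ) -> 1
  row 1 [0000001]: F1=1 F2=0 (differ) -> 1
  row 2 [0000010]: F1=1 F2=0 (differ) -> 1
  row 3 [0000011]: F1=1 F2=0 (differ) -> 1
  row 4 [0000100]: F1=1 F2=0 (differ) -> 1
  (every remaining row is evaluated the same way; all 128 results are listed next)
Full result column, 8 rows per line (p,q,r,s fixed per line; t,u,v runs 000..111 left to right):
  rows 0-7 [p,q,r,s=0000]: 11111111  (ones: 8)
  rows 8-15 [p,q,r,s=0001]: 11111111  (ones: 8)
  rows 16-23 [p,q,r,s=0010]: 11111111  (ones: 8)
  rows 24-31 [p,q,r,s=0011]: 11111111  (ones: 8)
  rows 32-39 [p,q,r,s=0100]: 11111111  (ones: 8)
  rows 40-47 [p,q,r,s=0101]: 11111111  (ones: 8)
  rows 48-55 [p,q,r,s=0110]: 11111111  (ones: 8)
  rows 56-63 [p,q,r,s=0111]: 11111111  (ones: 8)
  rows 64-71 [p,q,r,s=1000]: 11111111  (ones: 8)
  rows 72-79 [p,q,r,s=1001]: 11111111  (ones: 8)
  rows 80-87 [p,q,r,s=1010]: 11111111  (ones: 8)
  rows 88-95 [p,q,r,s=1011]: 11111111  (ones: 8)
  rows 96-103 [p,q,r,s=1100]: 11111111  (ones: 8)
  rows 104-111 [p,q,r,s=1101]: 11111111  (ones: 8)
  rows 112-119 [p,q,r,s=1110]: 00111111  (ones: 6)
  rows 120-127 [p,q,r,s=1111]: 00111111  (ones: 6)
Disagreements = 8+8+8+8+8+8+8+8+8+8+8+8+8+8+6+6 = 124

124


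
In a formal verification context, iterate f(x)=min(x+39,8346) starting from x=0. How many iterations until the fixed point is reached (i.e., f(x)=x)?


Step 1: x=0, cap=8346, increment=39
Step 2: x grows by 39 each step until capped at 8346; fixed point is x=8346
Step 3: iterations = ceil(8346/39) = 214

214


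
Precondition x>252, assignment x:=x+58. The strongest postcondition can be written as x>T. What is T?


Formula: sp(P, x:=E) = exists old_x. (x = E[old_x/x]) AND P[old_x/x] (old_x is the value of x before the assignment; eliminate old_x by solving x = E[old_x/x] for old_x)
Step 1: Precondition P: x>252, i.e. old_x > 252
Step 2: Assignment gives x = old_x + 58, so old_x = x - 58
Step 3: Substitute into P: x - 58 > 252
Step 4: Simplify: x > 252+58 = 310

310


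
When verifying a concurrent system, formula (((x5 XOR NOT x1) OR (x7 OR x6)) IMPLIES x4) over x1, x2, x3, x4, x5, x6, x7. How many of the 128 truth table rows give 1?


Formula: (((x5 XOR NOT x1) OR (x7 OR x6)) IMPLIES x4) over 7 vars (128 rows)
Evaluate each row (x1, x2, x3, x4, x5, x6, x7 as bits, MSB first):
  row 0 [0000000]: (((0 XOR NOT 0) OR (0 OR 0)) IMPLIES 0) -> 0
  row 1 [0000001]: (((0 XOR NOT 0) OR (1 OR 0)) IMPLIES 0) -> 0
  row 2 [0000010]: (((0 XOR NOT 0) OR (0 OR 1)) IMPLIES 0) -> 0
  row 3 [0000011]: (((0 XOR NOT 0) OR (1 OR 1)) IMPLIES 0) -> 0
  row 4 [0000100]: (((1 XOR NOT 0) OR (0 OR 0)) IMPLIES 0) -> 1
  (every remaining row is evaluated the same way; all 128 results are listed next)
Full result column, 8 rows per line (x1,x2,x3,x4 fixed per line; x5,x6,x7 runs 000..111 left to right):
  rows 0-7 [x1,x2,x3,x4=0000]: 00001000  (ones: 1)
  rows 8-15 [x1,x2,x3,x4=0001]: 11111111  (ones: 8)
  rows 16-23 [x1,x2,x3,x4=0010]: 00001000  (ones: 1)
  rows 24-31 [x1,x2,x3,x4=0011]: 11111111  (ones: 8)
  rows 32-39 [x1,x2,x3,x4=0100]: 00001000  (ones: 1)
  rows 40-47 [x1,x2,x3,x4=0101]: 11111111  (ones: 8)
  rows 48-55 [x1,x2,x3,x4=0110]: 00001000  (ones: 1)
  rows 56-63 [x1,x2,x3,x4=0111]: 11111111  (ones: 8)
  rows 64-71 [x1,x2,x3,x4=1000]: 10000000  (ones: 1)
  rows 72-79 [x1,x2,x3,x4=1001]: 11111111  (ones: 8)
  rows 80-87 [x1,x2,x3,x4=1010]: 10000000  (ones: 1)
  rows 88-95 [x1,x2,x3,x4=1011]: 11111111  (ones: 8)
  rows 96-103 [x1,x2,x3,x4=1100]: 10000000  (ones: 1)
  rows 104-111 [x1,x2,x3,x4=1101]: 11111111  (ones: 8)
  rows 112-119 [x1,x2,x3,x4=1110]: 10000000  (ones: 1)
  rows 120-127 [x1,x2,x3,x4=1111]: 11111111  (ones: 8)
Count of 1-rows = 1+8+1+8+1+8+1+8+1+8+1+8+1+8+1+8 = 72

72


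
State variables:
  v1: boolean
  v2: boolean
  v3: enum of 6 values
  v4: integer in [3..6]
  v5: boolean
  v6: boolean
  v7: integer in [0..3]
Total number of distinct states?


State space = product of domain sizes of all variables.
Domain sizes:
  v1 (boolean): 2
  v2 (boolean): 2
  v3 (enum of 6 values): 6
  v4 (integer in [3..6]): 4
  v5 (boolean): 2
  v6 (boolean): 2
  v7 (integer in [0..3]): 4
Product = 2 * 2 * 6 * 4 * 2 * 2 * 4 = 1536

1536


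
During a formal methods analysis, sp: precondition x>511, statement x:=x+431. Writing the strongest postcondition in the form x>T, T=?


Formula: sp(P, x:=E) = exists old_x. (x = E[old_x/x]) AND P[old_x/x] (old_x is the value of x before the assignment; eliminate old_x by solving x = E[old_x/x] for old_x)
Step 1: Precondition P: x>511, i.e. old_x > 511
Step 2: Assignment gives x = old_x + 431, so old_x = x - 431
Step 3: Substitute into P: x - 431 > 511
Step 4: Simplify: x > 511+431 = 942

942


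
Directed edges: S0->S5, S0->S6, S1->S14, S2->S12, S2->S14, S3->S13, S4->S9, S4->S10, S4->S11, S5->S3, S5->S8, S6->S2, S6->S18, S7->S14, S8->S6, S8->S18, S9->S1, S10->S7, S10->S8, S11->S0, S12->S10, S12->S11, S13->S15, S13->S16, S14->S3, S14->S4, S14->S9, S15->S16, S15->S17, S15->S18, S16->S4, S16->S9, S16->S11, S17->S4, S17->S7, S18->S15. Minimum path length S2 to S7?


BFS layer-by-layer from S2:
  dist 0: {S2}
  dist 1: {S12, S14}
  dist 2: {S3, S4, S9, S10, S11}
  dist 3: {S0, S1, S7, S8, S13}
  -> S7 reached at distance 3
Shortest path length = 3

3


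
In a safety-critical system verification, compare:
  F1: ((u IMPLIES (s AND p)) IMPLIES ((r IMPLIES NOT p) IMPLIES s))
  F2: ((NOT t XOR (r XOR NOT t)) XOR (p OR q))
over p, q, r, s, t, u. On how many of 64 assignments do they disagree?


F1 = ((u IMPLIES (s AND p)) IMPLIES ((r IMPLIES NOT p) IMPLIES s))
F2 = ((NOT t XOR (r XOR NOT t)) XOR (p OR q))
Evaluate both on each of 64 rows (bits = p,q,r,s,t,u):
  row 0 [000000]: F1=0 F2=0 -> 0
  row 1 [000001]: F1=1 F2=0 (differ) -> 1
  row 2 [000010]: F1=0 F2=0 -> 0
  row 3 [000011]: F1=1 F2=0 (differ) -> 1
  row 4 [000100]: F1=1 F2=0 (differ) -> 1
  (every remaining row is evaluated the same way; all 64 results are listed next)
Full result column, 8 rows per line (p,q,r fixed per line; s,t,u runs 000..111 left to right):
  rows 0-7 [p,q,r=000]: 01011111  (ones: 6)
  rows 8-15 [p,q,r=001]: 10100000  (ones: 2)
  rows 16-23 [p,q,r=010]: 10100000  (ones: 2)
  rows 24-31 [p,q,r=011]: 01011111  (ones: 6)
  rows 32-39 [p,q,r=100]: 10100000  (ones: 2)
  rows 40-47 [p,q,r=101]: 11111111  (ones: 8)
  rows 48-55 [p,q,r=110]: 10100000  (ones: 2)
  rows 56-63 [p,q,r=111]: 11111111  (ones: 8)
Disagreements = 6+2+2+6+2+8+2+8 = 36

36


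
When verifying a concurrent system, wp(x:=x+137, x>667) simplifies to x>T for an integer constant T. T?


Formula: wp(x:=E, P) = P[E/x] (substitute E for x in postcondition)
Step 1: Postcondition: x>667
Step 2: Substitute x+137 for x: x+137>667
Step 3: Solve for x: x > 667-137 = 530

530


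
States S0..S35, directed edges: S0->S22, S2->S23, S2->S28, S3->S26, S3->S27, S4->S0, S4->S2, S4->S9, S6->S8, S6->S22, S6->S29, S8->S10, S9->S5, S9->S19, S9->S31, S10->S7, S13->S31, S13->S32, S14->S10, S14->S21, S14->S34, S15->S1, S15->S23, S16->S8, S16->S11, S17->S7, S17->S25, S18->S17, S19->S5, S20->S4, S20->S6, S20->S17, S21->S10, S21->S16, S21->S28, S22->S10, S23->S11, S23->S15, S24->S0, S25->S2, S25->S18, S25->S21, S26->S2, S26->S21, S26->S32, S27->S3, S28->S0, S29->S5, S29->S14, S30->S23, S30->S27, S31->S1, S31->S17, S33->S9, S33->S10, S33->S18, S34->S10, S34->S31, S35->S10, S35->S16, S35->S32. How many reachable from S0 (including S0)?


BFS from S0:
  layer 0: {S0}
  layer 1: {S22}
  layer 2: {S10}
  layer 3: {S7}
Reachable set: {S0, S7, S10, S22}
Count = 4

4


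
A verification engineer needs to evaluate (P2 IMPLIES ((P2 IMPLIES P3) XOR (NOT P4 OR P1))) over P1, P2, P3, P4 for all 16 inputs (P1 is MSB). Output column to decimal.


Formula: (P2 IMPLIES ((P2 IMPLIES P3) XOR (NOT P4 OR P1))) over P1, P2, P3, P4 (16 rows)
Evaluate each row (bits = P1,P2,P3,P4, MSB first):
  row 0 [0000]: (0 IMPLIES ((0 IMPLIES 0) XOR (NOT 0 OR 0))) -> 1
  row 1 [0001]: (0 IMPLIES ((0 IMPLIES 0) XOR (NOT 1 OR 0))) -> 1
  row 2 [0010]: (0 IMPLIES ((0 IMPLIES 1) XOR (NOT 0 OR 0))) -> 1
  row 3 [0011]: (0 IMPLIES ((0 IMPLIES 1) XOR (NOT 1 OR 0))) -> 1
  row 4 [0100]: (1 IMPLIES ((1 IMPLIES 0) XOR (NOT 0 OR 0))) -> 1
  row 5 [0101]: (1 IMPLIES ((1 IMPLIES 0) XOR (NOT 1 OR 0))) -> 0
  row 6 [0110]: (1 IMPLIES ((1 IMPLIES 1) XOR (NOT 0 OR 0))) -> 0
  row 7 [0111]: (1 IMPLIES ((1 IMPLIES 1) XOR (NOT 1 OR 0))) -> 1
  row 8 [1000]: (0 IMPLIES ((0 IMPLIES 0) XOR (NOT 0 OR 1))) -> 1
  row 9 [1001]: (0 IMPLIES ((0 IMPLIES 0) XOR (NOT 1 OR 1))) -> 1
  row 10 [1010]: (0 IMPLIES ((0 IMPLIES 1) XOR (NOT 0 OR 1))) -> 1
  row 11 [1011]: (0 IMPLIES ((0 IMPLIES 1) XOR (NOT 1 OR 1))) -> 1
  row 12 [1100]: (1 IMPLIES ((1 IMPLIES 0) XOR (NOT 0 OR 1))) -> 1
  row 13 [1101]: (1 IMPLIES ((1 IMPLIES 0) XOR (NOT 1 OR 1))) -> 1
  row 14 [1110]: (1 IMPLIES ((1 IMPLIES 1) XOR (NOT 0 OR 1))) -> 0
  row 15 [1111]: (1 IMPLIES ((1 IMPLIES 1) XOR (NOT 1 OR 1))) -> 0
Full result column, 4 rows per line (P1,P2 fixed per line; P3,P4 runs 00..11 left to right):
  rows 0-3 [P1,P2=00]: 1111  = hex F
  rows 4-7 [P1,P2=01]: 1001  = hex 9
  rows 8-11 [P1,P2=10]: 1111  = hex F
  rows 12-15 [P1,P2=11]: 1100  = hex C
Output column (row 0 .. row 15) = 1111100111111100
Output column grouped in 4s = 1111 1001 1111 1100 = 0xF9FC
Convert to decimal digit by digit (value = value*16 + digit):
  F -> 15
  15*16 + 9 = 249
  249*16 + 15 (F) = 3999
  3999*16 + 12 (C) = 63996
Decimal = 63996

63996


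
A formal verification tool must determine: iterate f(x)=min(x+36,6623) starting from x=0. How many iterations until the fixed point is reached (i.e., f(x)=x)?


Step 1: x=0, cap=6623, increment=36
Step 2: x grows by 36 each step until capped at 6623; fixed point is x=6623
Step 3: iterations = ceil(6623/36) = 184

184


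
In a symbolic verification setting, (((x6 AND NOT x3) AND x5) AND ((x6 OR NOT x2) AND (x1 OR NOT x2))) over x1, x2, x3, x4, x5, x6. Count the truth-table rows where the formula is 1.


Formula: (((x6 AND NOT x3) AND x5) AND ((x6 OR NOT x2) AND (x1 OR NOT x2))) over 6 vars (64 rows)
Evaluate each row (x1, x2, x3, x4, x5, x6 as bits, MSB first):
  row 0 [000000]: (((0 AND NOT 0) AND 0) AND ((0 OR NOT 0) AND (0 OR NOT 0))) -> 0
  row 1 [000001]: (((1 AND NOT 0) AND 0) AND ((1 OR NOT 0) AND (0 OR NOT 0))) -> 0
  row 2 [000010]: (((0 AND NOT 0) AND 1) AND ((0 OR NOT 0) AND (0 OR NOT 0))) -> 0
  row 3 [000011]: (((1 AND NOT 0) AND 1) AND ((1 OR NOT 0) AND (0 OR NOT 0))) -> 1
  row 4 [000100]: (((0 AND NOT 0) AND 0) AND ((0 OR NOT 0) AND (0 OR NOT 0))) -> 0
  (every remaining row is evaluated the same way; all 64 results are listed next)
Full result column, 8 rows per line (x1,x2,x3 fixed per line; x4,x5,x6 runs 000..111 left to right):
  rows 0-7 [x1,x2,x3=000]: 00010001  (ones: 2)
  rows 8-15 [x1,x2,x3=001]: 00000000  (ones: 0)
  rows 16-23 [x1,x2,x3=010]: 00000000  (ones: 0)
  rows 24-31 [x1,x2,x3=011]: 00000000  (ones: 0)
  rows 32-39 [x1,x2,x3=100]: 00010001  (ones: 2)
  rows 40-47 [x1,x2,x3=101]: 00000000  (ones: 0)
  rows 48-55 [x1,x2,x3=110]: 00010001  (ones: 2)
  rows 56-63 [x1,x2,x3=111]: 00000000  (ones: 0)
Count of 1-rows = 2+0+0+0+2+0+2+0 = 6

6


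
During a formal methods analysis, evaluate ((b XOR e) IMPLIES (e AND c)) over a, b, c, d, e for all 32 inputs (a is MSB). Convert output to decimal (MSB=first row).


Formula: ((b XOR e) IMPLIES (e AND c)) over a, b, c, d, e (32 rows)
Evaluate each row (bits = a,b,c,d,e, MSB first):
  row 0 [00000]: ((0 XOR 0) IMPLIES (0 AND 0)) -> 1
  row 1 [00001]: ((0 XOR 1) IMPLIES (1 AND 0)) -> 0
  row 2 [00010]: ((0 XOR 0) IMPLIES (0 AND 0)) -> 1
  row 3 [00011]: ((0 XOR 1) IMPLIES (1 AND 0)) -> 0
  row 4 [00100]: ((0 XOR 0) IMPLIES (0 AND 1)) -> 1
  row 5 [00101]: ((0 XOR 1) IMPLIES (1 AND 1)) -> 1
  row 6 [00110]: ((0 XOR 0) IMPLIES (0 AND 1)) -> 1
  row 7 [00111]: ((0 XOR 1) IMPLIES (1 AND 1)) -> 1
  row 8 [01000]: ((1 XOR 0) IMPLIES (0 AND 0)) -> 0
  row 9 [01001]: ((1 XOR 1) IMPLIES (1 AND 0)) -> 1
  row 10 [01010]: ((1 XOR 0) IMPLIES (0 AND 0)) -> 0
  row 11 [01011]: ((1 XOR 1) IMPLIES (1 AND 0)) -> 1
  row 12 [01100]: ((1 XOR 0) IMPLIES (0 AND 1)) -> 0
  row 13 [01101]: ((1 XOR 1) IMPLIES (1 AND 1)) -> 1
  row 14 [01110]: ((1 XOR 0) IMPLIES (0 AND 1)) -> 0
  row 15 [01111]: ((1 XOR 1) IMPLIES (1 AND 1)) -> 1
  row 16 [10000]: ((0 XOR 0) IMPLIES (0 AND 0)) -> 1
  row 17 [10001]: ((0 XOR 1) IMPLIES (1 AND 0)) -> 0
  row 18 [10010]: ((0 XOR 0) IMPLIES (0 AND 0)) -> 1
  row 19 [10011]: ((0 XOR 1) IMPLIES (1 AND 0)) -> 0
  row 20 [10100]: ((0 XOR 0) IMPLIES (0 AND 1)) -> 1
  row 21 [10101]: ((0 XOR 1) IMPLIES (1 AND 1)) -> 1
  row 22 [10110]: ((0 XOR 0) IMPLIES (0 AND 1)) -> 1
  row 23 [10111]: ((0 XOR 1) IMPLIES (1 AND 1)) -> 1
  row 24 [11000]: ((1 XOR 0) IMPLIES (0 AND 0)) -> 0
  row 25 [11001]: ((1 XOR 1) IMPLIES (1 AND 0)) -> 1
  row 26 [11010]: ((1 XOR 0) IMPLIES (0 AND 0)) -> 0
  row 27 [11011]: ((1 XOR 1) IMPLIES (1 AND 0)) -> 1
  row 28 [11100]: ((1 XOR 0) IMPLIES (0 AND 1)) -> 0
  row 29 [11101]: ((1 XOR 1) IMPLIES (1 AND 1)) -> 1
  row 30 [11110]: ((1 XOR 0) IMPLIES (0 AND 1)) -> 0
  row 31 [11111]: ((1 XOR 1) IMPLIES (1 AND 1)) -> 1
Full result column, 4 rows per line (a,b,c fixed per line; d,e runs 00..11 left to right):
  rows 0-3 [a,b,c=000]: 1010  = hex A
  rows 4-7 [a,b,c=001]: 1111  = hex F
  rows 8-11 [a,b,c=010]: 0101  = hex 5
  rows 12-15 [a,b,c=011]: 0101  = hex 5
  rows 16-19 [a,b,c=100]: 1010  = hex A
  rows 20-23 [a,b,c=101]: 1111  = hex F
  rows 24-27 [a,b,c=110]: 0101  = hex 5
  rows 28-31 [a,b,c=111]: 0101  = hex 5
Output column (row 0 .. row 31) = 10101111010101011010111101010101
Output column grouped in 4s = 1010 1111 0101 0101 1010 1111 0101 0101 = 0xAF55AF55
Convert to decimal digit by digit (value = value*16 + digit):
  A -> 10
  10*16 + 15 (F) = 175
  175*16 + 5 = 2805
  2805*16 + 5 = 44885
  44885*16 + 10 (A) = 718170
  718170*16 + 15 (F) = 11490735
  11490735*16 + 5 = 183851765
  183851765*16 + 5 = 2941628245
Decimal = 2941628245

2941628245


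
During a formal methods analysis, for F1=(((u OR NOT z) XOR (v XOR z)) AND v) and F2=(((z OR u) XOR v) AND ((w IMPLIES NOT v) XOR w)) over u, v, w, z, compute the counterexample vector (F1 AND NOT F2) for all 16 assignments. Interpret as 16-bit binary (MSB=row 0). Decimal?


F1 = (((u OR NOT z) XOR (v XOR z)) AND v)
F2 = (((z OR u) XOR v) AND ((w IMPLIES NOT v) XOR w))
Counterexample to F1=>F2 is where F1=1 and F2=0.
Evaluate each row (bits = u,v,w,z, MSB first):
  row 0 [0000]: F1=0 F2=0 -> F1&~F2 -> 0
  row 1 [0001]: F1=0 F2=1 -> F1&~F2 -> 0
  row 2 [0010]: F1=0 F2=0 -> F1&~F2 -> 0
  row 3 [0011]: F1=0 F2=0 -> F1&~F2 -> 0
  row 4 [0100]: F1=0 F2=1 -> F1&~F2 -> 0
  row 5 [0101]: F1=0 F2=0 -> F1&~F2 -> 0
  row 6 [0110]: F1=0 F2=1 -> F1&~F2 -> 0
  row 7 [0111]: F1=0 F2=0 -> F1&~F2 -> 0
  row 8 [1000]: F1=0 F2=1 -> F1&~F2 -> 0
  row 9 [1001]: F1=0 F2=1 -> F1&~F2 -> 0
  row 10 [1010]: F1=0 F2=0 -> F1&~F2 -> 0
  row 11 [1011]: F1=0 F2=0 -> F1&~F2 -> 0
  row 12 [1100]: F1=0 F2=0 -> F1&~F2 -> 0
  row 13 [1101]: F1=1 F2=0 -> F1&~F2 -> 1
  row 14 [1110]: F1=0 F2=0 -> F1&~F2 -> 0
  row 15 [1111]: F1=1 F2=0 -> F1&~F2 -> 1
Full result column, 4 rows per line (u,v fixed per line; w,z runs 00..11 left to right):
  rows 0-3 [u,v=00]: 0000  = hex 0
  rows 4-7 [u,v=01]: 0000  = hex 0
  rows 8-11 [u,v=10]: 0000  = hex 0
  rows 12-15 [u,v=11]: 0101  = hex 5
Counterexample vector (row 0 .. row 15) = 0000000000000101
Output column grouped in 4s = 0000 0000 0000 0101 = 0x0005
Convert to decimal digit by digit (value = value*16 + digit):
  0 -> 0
  0*16 + 0 = 0
  0*16 + 0 = 0
  0*16 + 5 = 5
Decimal = 5

5


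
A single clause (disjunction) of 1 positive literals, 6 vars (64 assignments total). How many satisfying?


Step 1: Total=2^6=64
Step 2: Unsat when all 1 false: 2^5=32
Step 3: Sat=64-32=32

32


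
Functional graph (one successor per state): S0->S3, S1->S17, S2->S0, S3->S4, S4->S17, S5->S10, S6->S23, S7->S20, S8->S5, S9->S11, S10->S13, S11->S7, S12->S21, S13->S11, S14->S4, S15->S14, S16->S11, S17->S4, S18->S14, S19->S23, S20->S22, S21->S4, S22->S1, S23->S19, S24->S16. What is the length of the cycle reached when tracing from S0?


Trace from S0 until a state repeats:
  S0 -> S3 -> S4 -> S17 -> S4
S4 first seen at step 2, revisited at step 4.
Cycle length = 4 - 2 = 2

2


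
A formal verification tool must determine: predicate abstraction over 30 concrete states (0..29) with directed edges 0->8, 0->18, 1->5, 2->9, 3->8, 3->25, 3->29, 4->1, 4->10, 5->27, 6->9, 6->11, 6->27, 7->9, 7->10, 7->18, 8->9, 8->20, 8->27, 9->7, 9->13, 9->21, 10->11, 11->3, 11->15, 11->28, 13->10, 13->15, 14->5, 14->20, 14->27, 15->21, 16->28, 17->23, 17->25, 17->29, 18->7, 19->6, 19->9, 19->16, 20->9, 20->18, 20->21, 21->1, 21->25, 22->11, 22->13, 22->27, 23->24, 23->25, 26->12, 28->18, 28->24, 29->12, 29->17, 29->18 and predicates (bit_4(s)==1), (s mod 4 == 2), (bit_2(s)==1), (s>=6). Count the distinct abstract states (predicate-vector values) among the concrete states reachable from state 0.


BFS from 0:
Concrete reachable: {0, 1, 3, 5, 7, 8, 9, 10, 11, 12, 13, 15, 17, 18, 20, 21, 23, 24, 25, 27, 28, 29}
Abstract via predicates (bit_4(s)==1), (s mod 4 == 2), (bit_2(s)==1), (s>=6):
  (0,0,0,0) <- {0, 1, 3}
  (0,0,0,1) <- {8, 9, 11}
  (0,0,1,0) <- {5}
  (0,0,1,1) <- {7, 12, 13, 15}
  (0,1,0,1) <- {10}
  (1,0,0,1) <- {17, 24, 25, 27}
  (1,0,1,1) <- {20, 21, 23, 28, 29}
  (1,1,0,1) <- {18}
Distinct abstract states = 8

8


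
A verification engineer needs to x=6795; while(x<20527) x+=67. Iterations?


Step 1: x goes from 6795 toward 20527 by 67; the body runs while x<20527, so iterations = ceil((bound-start)/step)
Step 2: Distance=13732
Step 3: ceil(13732/67)=205

205


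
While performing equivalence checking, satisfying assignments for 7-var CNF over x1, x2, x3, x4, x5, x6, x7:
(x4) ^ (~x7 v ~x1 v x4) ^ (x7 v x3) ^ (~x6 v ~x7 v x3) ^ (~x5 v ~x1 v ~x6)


CNF with 5 clauses over 7 vars (128 assignments).
An assignment satisfies CNF iff every clause has >=1 true literal.
Check each row (bits = x1,x2,x3,x4,x5,x6,x7; clause T/F shown):
  row 0 [0000000]: clauses=FTFTT -> 0
  row 1 [0000001]: clauses=FTTTT -> 0
  row 2 [0000010]: clauses=FTFTT -> 0
  row 3 [0000011]: clauses=FTTFT -> 0
  row 4 [0000100]: clauses=FTFTT -> 0
  (every remaining row is evaluated the same way; all 128 results are listed next)
Full result column, 8 rows per line (x1,x2,x3,x4 fixed per line; x5,x6,x7 runs 000..111 left to right):
  rows 0-7 [x1,x2,x3,x4=0000]: 00000000  (ones: 0)
  rows 8-15 [x1,x2,x3,x4=0001]: 01000100  (ones: 2)
  rows 16-23 [x1,x2,x3,x4=0010]: 00000000  (ones: 0)
  rows 24-31 [x1,x2,x3,x4=0011]: 11111111  (ones: 8)
  rows 32-39 [x1,x2,x3,x4=0100]: 00000000  (ones: 0)
  rows 40-47 [x1,x2,x3,x4=0101]: 01000100  (ones: 2)
  rows 48-55 [x1,x2,x3,x4=0110]: 00000000  (ones: 0)
  rows 56-63 [x1,x2,x3,x4=0111]: 11111111  (ones: 8)
  rows 64-71 [x1,x2,x3,x4=1000]: 00000000  (ones: 0)
  rows 72-79 [x1,x2,x3,x4=1001]: 01000100  (ones: 2)
  rows 80-87 [x1,x2,x3,x4=1010]: 00000000  (ones: 0)
  rows 88-95 [x1,x2,x3,x4=1011]: 11111100  (ones: 6)
  rows 96-103 [x1,x2,x3,x4=1100]: 00000000  (ones: 0)
  rows 104-111 [x1,x2,x3,x4=1101]: 01000100  (ones: 2)
  rows 112-119 [x1,x2,x3,x4=1110]: 00000000  (ones: 0)
  rows 120-127 [x1,x2,x3,x4=1111]: 11111100  (ones: 6)
Satisfying assignments = 0+2+0+8+0+2+0+8+0+2+0+6+0+2+0+6 = 36

36


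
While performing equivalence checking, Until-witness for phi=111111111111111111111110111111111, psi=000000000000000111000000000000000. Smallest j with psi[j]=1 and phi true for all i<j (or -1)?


(phi U psi) at 0: need smallest j with psi[j]=1 and phi[i]=1 for all i in [0,j).
Scan from step 0:
  step 0: phi=1, psi=0 -> continue
  step 1: phi=1, psi=0 -> continue
  step 2: phi=1, psi=0 -> continue
  step 3: phi=1, psi=0 -> continue
  step 15: psi=1 and phi held for [0,15) -> witness found
Witness step = 15

15


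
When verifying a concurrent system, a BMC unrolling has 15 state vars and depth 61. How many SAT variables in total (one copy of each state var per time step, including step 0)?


BMC unrolls to depth k, creating one copy of each state var for steps 0..k.
Step count = 61 + 1 = 62 (steps 0 through 61)
Vars per step = 15
Total = 15 * 62 = 930

930


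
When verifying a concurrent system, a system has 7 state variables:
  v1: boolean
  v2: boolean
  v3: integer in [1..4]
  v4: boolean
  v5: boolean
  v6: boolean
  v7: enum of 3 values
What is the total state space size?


State space = product of domain sizes of all variables.
Domain sizes:
  v1 (boolean): 2
  v2 (boolean): 2
  v3 (integer in [1..4]): 4
  v4 (boolean): 2
  v5 (boolean): 2
  v6 (boolean): 2
  v7 (enum of 3 values): 3
Product = 2 * 2 * 4 * 2 * 2 * 2 * 3 = 384

384


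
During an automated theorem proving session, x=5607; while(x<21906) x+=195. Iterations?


Step 1: x goes from 5607 toward 21906 by 195; the body runs while x<21906, so iterations = ceil((bound-start)/step)
Step 2: Distance=16299
Step 3: ceil(16299/195)=84

84


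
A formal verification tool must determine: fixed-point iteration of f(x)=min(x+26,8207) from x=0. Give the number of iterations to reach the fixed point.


Step 1: x=0, cap=8207, increment=26
Step 2: x grows by 26 each step until capped at 8207; fixed point is x=8207
Step 3: iterations = ceil(8207/26) = 316

316


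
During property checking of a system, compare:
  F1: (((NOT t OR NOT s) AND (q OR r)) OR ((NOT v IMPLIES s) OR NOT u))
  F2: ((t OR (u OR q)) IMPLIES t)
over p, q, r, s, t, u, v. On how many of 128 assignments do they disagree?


F1 = (((NOT t OR NOT s) AND (q OR r)) OR ((NOT v IMPLIES s) OR NOT u))
F2 = ((t OR (u OR q)) IMPLIES t)
Evaluate both on each of 128 rows (bits = p,q,r,s,t,u,v):
  row 0 [0000000]: F1=1 F2=1 -> 0
  row 1 [0000001]: F1=1 F2=1 -> 0
  row 2 [0000010]: F1=0 F2=0 -> 0
  row 3 [0000011]: F1=1 F2=0 (differ) -> 1
  row 4 [0000100]: F1=1 F2=1 -> 0
  (every remaining row is evaluated the same way; all 128 results are listed next)
Full result column, 8 rows per line (p,q,r,s fixed per line; t,u,v runs 000..111 left to right):
  rows 0-7 [p,q,r,s=0000]: 00010010  (ones: 2)
  rows 8-15 [p,q,r,s=0001]: 00110000  (ones: 2)
  rows 16-23 [p,q,r,s=0010]: 00110000  (ones: 2)
  rows 24-31 [p,q,r,s=0011]: 00110000  (ones: 2)
  rows 32-39 [p,q,r,s=0100]: 11110000  (ones: 4)
  rows 40-47 [p,q,r,s=0101]: 11110000  (ones: 4)
  rows 48-55 [p,q,r,s=0110]: 11110000  (ones: 4)
  rows 56-63 [p,q,r,s=0111]: 11110000  (ones: 4)
  rows 64-71 [p,q,r,s=1000]: 00010010  (ones: 2)
  rows 72-79 [p,q,r,s=1001]: 00110000  (ones: 2)
  rows 80-87 [p,q,r,s=1010]: 00110000  (ones: 2)
  rows 88-95 [p,q,r,s=1011]: 00110000  (ones: 2)
  rows 96-103 [p,q,r,s=1100]: 11110000  (ones: 4)
  rows 104-111 [p,q,r,s=1101]: 11110000  (ones: 4)
  rows 112-119 [p,q,r,s=1110]: 11110000  (ones: 4)
  rows 120-127 [p,q,r,s=1111]: 11110000  (ones: 4)
Disagreements = 2+2+2+2+4+4+4+4+2+2+2+2+4+4+4+4 = 48

48


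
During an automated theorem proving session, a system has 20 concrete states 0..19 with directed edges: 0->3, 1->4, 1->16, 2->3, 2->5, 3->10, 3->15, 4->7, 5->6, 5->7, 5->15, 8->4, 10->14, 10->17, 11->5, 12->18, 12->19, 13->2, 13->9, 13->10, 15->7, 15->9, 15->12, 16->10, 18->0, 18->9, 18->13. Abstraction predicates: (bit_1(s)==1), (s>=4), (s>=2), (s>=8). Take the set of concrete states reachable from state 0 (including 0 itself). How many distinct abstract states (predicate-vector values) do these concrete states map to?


BFS from 0:
Concrete reachable: {0, 2, 3, 5, 6, 7, 9, 10, 12, 13, 14, 15, 17, 18, 19}
Abstract via predicates (bit_1(s)==1), (s>=4), (s>=2), (s>=8):
  (0,0,0,0) <- {0}
  (0,1,1,0) <- {5}
  (0,1,1,1) <- {9, 12, 13, 17}
  (1,0,1,0) <- {2, 3}
  (1,1,1,0) <- {6, 7}
  (1,1,1,1) <- {10, 14, 15, 18, 19}
Distinct abstract states = 6

6


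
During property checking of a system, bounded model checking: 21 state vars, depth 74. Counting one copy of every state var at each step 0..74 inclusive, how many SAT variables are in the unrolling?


BMC unrolls to depth k, creating one copy of each state var for steps 0..k.
Step count = 74 + 1 = 75 (steps 0 through 74)
Vars per step = 21
Total = 21 * 75 = 1575

1575


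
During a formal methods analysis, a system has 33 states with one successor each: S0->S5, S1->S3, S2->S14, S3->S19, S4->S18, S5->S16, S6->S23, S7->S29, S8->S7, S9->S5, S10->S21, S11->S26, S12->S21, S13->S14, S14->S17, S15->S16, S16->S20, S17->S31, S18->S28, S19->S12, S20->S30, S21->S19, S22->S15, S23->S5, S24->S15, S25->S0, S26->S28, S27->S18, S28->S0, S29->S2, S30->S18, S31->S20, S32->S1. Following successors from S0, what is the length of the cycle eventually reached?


Trace from S0 until a state repeats:
  S0 -> S5 -> S16 -> S20 -> S30 -> S18 -> S28 -> S0
S0 first seen at step 0, revisited at step 7.
Cycle length = 7 - 0 = 7

7


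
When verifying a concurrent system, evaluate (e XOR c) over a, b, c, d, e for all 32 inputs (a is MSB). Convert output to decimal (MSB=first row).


Formula: (e XOR c) over a, b, c, d, e (32 rows)
Evaluate each row (bits = a,b,c,d,e, MSB first):
  row 0 [00000]: (0 XOR 0) -> 0
  row 1 [00001]: (1 XOR 0) -> 1
  row 2 [00010]: (0 XOR 0) -> 0
  row 3 [00011]: (1 XOR 0) -> 1
  row 4 [00100]: (0 XOR 1) -> 1
  row 5 [00101]: (1 XOR 1) -> 0
  row 6 [00110]: (0 XOR 1) -> 1
  row 7 [00111]: (1 XOR 1) -> 0
  row 8 [01000]: (0 XOR 0) -> 0
  row 9 [01001]: (1 XOR 0) -> 1
  row 10 [01010]: (0 XOR 0) -> 0
  row 11 [01011]: (1 XOR 0) -> 1
  row 12 [01100]: (0 XOR 1) -> 1
  row 13 [01101]: (1 XOR 1) -> 0
  row 14 [01110]: (0 XOR 1) -> 1
  row 15 [01111]: (1 XOR 1) -> 0
  row 16 [10000]: (0 XOR 0) -> 0
  row 17 [10001]: (1 XOR 0) -> 1
  row 18 [10010]: (0 XOR 0) -> 0
  row 19 [10011]: (1 XOR 0) -> 1
  row 20 [10100]: (0 XOR 1) -> 1
  row 21 [10101]: (1 XOR 1) -> 0
  row 22 [10110]: (0 XOR 1) -> 1
  row 23 [10111]: (1 XOR 1) -> 0
  row 24 [11000]: (0 XOR 0) -> 0
  row 25 [11001]: (1 XOR 0) -> 1
  row 26 [11010]: (0 XOR 0) -> 0
  row 27 [11011]: (1 XOR 0) -> 1
  row 28 [11100]: (0 XOR 1) -> 1
  row 29 [11101]: (1 XOR 1) -> 0
  row 30 [11110]: (0 XOR 1) -> 1
  row 31 [11111]: (1 XOR 1) -> 0
Full result column, 4 rows per line (a,b,c fixed per line; d,e runs 00..11 left to right):
  rows 0-3 [a,b,c=000]: 0101  = hex 5
  rows 4-7 [a,b,c=001]: 1010  = hex A
  rows 8-11 [a,b,c=010]: 0101  = hex 5
  rows 12-15 [a,b,c=011]: 1010  = hex A
  rows 16-19 [a,b,c=100]: 0101  = hex 5
  rows 20-23 [a,b,c=101]: 1010  = hex A
  rows 24-27 [a,b,c=110]: 0101  = hex 5
  rows 28-31 [a,b,c=111]: 1010  = hex A
Output column (row 0 .. row 31) = 01011010010110100101101001011010
Output column grouped in 4s = 0101 1010 0101 1010 0101 1010 0101 1010 = 0x5A5A5A5A
Convert to decimal digit by digit (value = value*16 + digit):
  5 -> 5
  5*16 + 10 (A) = 90
  90*16 + 5 = 1445
  1445*16 + 10 (A) = 23130
  23130*16 + 5 = 370085
  370085*16 + 10 (A) = 5921370
  5921370*16 + 5 = 94741925
  94741925*16 + 10 (A) = 1515870810
Decimal = 1515870810

1515870810


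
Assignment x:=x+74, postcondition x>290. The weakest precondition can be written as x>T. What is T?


Formula: wp(x:=E, P) = P[E/x] (substitute E for x in postcondition)
Step 1: Postcondition: x>290
Step 2: Substitute x+74 for x: x+74>290
Step 3: Solve for x: x > 290-74 = 216

216


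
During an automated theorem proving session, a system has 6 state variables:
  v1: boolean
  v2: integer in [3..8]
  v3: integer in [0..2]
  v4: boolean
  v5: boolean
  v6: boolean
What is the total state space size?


State space = product of domain sizes of all variables.
Domain sizes:
  v1 (boolean): 2
  v2 (integer in [3..8]): 6
  v3 (integer in [0..2]): 3
  v4 (boolean): 2
  v5 (boolean): 2
  v6 (boolean): 2
Product = 2 * 6 * 3 * 2 * 2 * 2 = 288

288


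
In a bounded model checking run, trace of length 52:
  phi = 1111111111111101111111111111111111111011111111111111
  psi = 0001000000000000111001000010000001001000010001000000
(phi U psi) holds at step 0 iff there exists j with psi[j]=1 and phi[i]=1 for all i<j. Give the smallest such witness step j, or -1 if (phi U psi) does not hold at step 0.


(phi U psi) at 0: need smallest j with psi[j]=1 and phi[i]=1 for all i in [0,j).
Scan from step 0:
  step 0: phi=1, psi=0 -> continue
  step 1: phi=1, psi=0 -> continue
  step 2: phi=1, psi=0 -> continue
  step 3: psi=1 and phi held for [0,3) -> witness found
Witness step = 3

3


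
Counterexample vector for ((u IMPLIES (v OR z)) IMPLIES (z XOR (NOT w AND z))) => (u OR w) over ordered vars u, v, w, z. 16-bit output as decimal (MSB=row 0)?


F1 = ((u IMPLIES (v OR z)) IMPLIES (z XOR (NOT w AND z)))
F2 = (u OR w)
Counterexample to F1=>F2 is where F1=1 and F2=0.
Evaluate each row (bits = u,v,w,z, MSB first):
  row 0 [0000]: F1=0 F2=0 -> F1&~F2 -> 0
  row 1 [0001]: F1=0 F2=0 -> F1&~F2 -> 0
  row 2 [0010]: F1=0 F2=1 -> F1&~F2 -> 0
  row 3 [0011]: F1=1 F2=1 -> F1&~F2 -> 0
  row 4 [0100]: F1=0 F2=0 -> F1&~F2 -> 0
  row 5 [0101]: F1=0 F2=0 -> F1&~F2 -> 0
  row 6 [0110]: F1=0 F2=1 -> F1&~F2 -> 0
  row 7 [0111]: F1=1 F2=1 -> F1&~F2 -> 0
  row 8 [1000]: F1=1 F2=1 -> F1&~F2 -> 0
  row 9 [1001]: F1=0 F2=1 -> F1&~F2 -> 0
  row 10 [1010]: F1=1 F2=1 -> F1&~F2 -> 0
  row 11 [1011]: F1=1 F2=1 -> F1&~F2 -> 0
  row 12 [1100]: F1=0 F2=1 -> F1&~F2 -> 0
  row 13 [1101]: F1=0 F2=1 -> F1&~F2 -> 0
  row 14 [1110]: F1=0 F2=1 -> F1&~F2 -> 0
  row 15 [1111]: F1=1 F2=1 -> F1&~F2 -> 0
Full result column, 4 rows per line (u,v fixed per line; w,z runs 00..11 left to right):
  rows 0-3 [u,v=00]: 0000  = hex 0
  rows 4-7 [u,v=01]: 0000  = hex 0
  rows 8-11 [u,v=10]: 0000  = hex 0
  rows 12-15 [u,v=11]: 0000  = hex 0
Counterexample vector (row 0 .. row 15) = 0000000000000000
Output column grouped in 4s = 0000 0000 0000 0000 = 0x0000
Convert to decimal digit by digit (value = value*16 + digit):
  0 -> 0
  0*16 + 0 = 0
  0*16 + 0 = 0
  0*16 + 0 = 0
Decimal = 0

0


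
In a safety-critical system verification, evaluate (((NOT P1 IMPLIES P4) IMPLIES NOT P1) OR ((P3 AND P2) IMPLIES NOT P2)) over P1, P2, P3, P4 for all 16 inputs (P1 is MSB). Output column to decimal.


Formula: (((NOT P1 IMPLIES P4) IMPLIES NOT P1) OR ((P3 AND P2) IMPLIES NOT P2)) over P1, P2, P3, P4 (16 rows)
Evaluate each row (bits = P1,P2,P3,P4, MSB first):
  row 0 [0000]: (((NOT 0 IMPLIES 0) IMPLIES NOT 0) OR ((0 AND 0) IMPLIES NOT 0)) -> 1
  row 1 [0001]: (((NOT 0 IMPLIES 1) IMPLIES NOT 0) OR ((0 AND 0) IMPLIES NOT 0)) -> 1
  row 2 [0010]: (((NOT 0 IMPLIES 0) IMPLIES NOT 0) OR ((1 AND 0) IMPLIES NOT 0)) -> 1
  row 3 [0011]: (((NOT 0 IMPLIES 1) IMPLIES NOT 0) OR ((1 AND 0) IMPLIES NOT 0)) -> 1
  row 4 [0100]: (((NOT 0 IMPLIES 0) IMPLIES NOT 0) OR ((0 AND 1) IMPLIES NOT 1)) -> 1
  row 5 [0101]: (((NOT 0 IMPLIES 1) IMPLIES NOT 0) OR ((0 AND 1) IMPLIES NOT 1)) -> 1
  row 6 [0110]: (((NOT 0 IMPLIES 0) IMPLIES NOT 0) OR ((1 AND 1) IMPLIES NOT 1)) -> 1
  row 7 [0111]: (((NOT 0 IMPLIES 1) IMPLIES NOT 0) OR ((1 AND 1) IMPLIES NOT 1)) -> 1
  row 8 [1000]: (((NOT 1 IMPLIES 0) IMPLIES NOT 1) OR ((0 AND 0) IMPLIES NOT 0)) -> 1
  row 9 [1001]: (((NOT 1 IMPLIES 1) IMPLIES NOT 1) OR ((0 AND 0) IMPLIES NOT 0)) -> 1
  row 10 [1010]: (((NOT 1 IMPLIES 0) IMPLIES NOT 1) OR ((1 AND 0) IMPLIES NOT 0)) -> 1
  row 11 [1011]: (((NOT 1 IMPLIES 1) IMPLIES NOT 1) OR ((1 AND 0) IMPLIES NOT 0)) -> 1
  row 12 [1100]: (((NOT 1 IMPLIES 0) IMPLIES NOT 1) OR ((0 AND 1) IMPLIES NOT 1)) -> 1
  row 13 [1101]: (((NOT 1 IMPLIES 1) IMPLIES NOT 1) OR ((0 AND 1) IMPLIES NOT 1)) -> 1
  row 14 [1110]: (((NOT 1 IMPLIES 0) IMPLIES NOT 1) OR ((1 AND 1) IMPLIES NOT 1)) -> 0
  row 15 [1111]: (((NOT 1 IMPLIES 1) IMPLIES NOT 1) OR ((1 AND 1) IMPLIES NOT 1)) -> 0
Full result column, 4 rows per line (P1,P2 fixed per line; P3,P4 runs 00..11 left to right):
  rows 0-3 [P1,P2=00]: 1111  = hex F
  rows 4-7 [P1,P2=01]: 1111  = hex F
  rows 8-11 [P1,P2=10]: 1111  = hex F
  rows 12-15 [P1,P2=11]: 1100  = hex C
Output column (row 0 .. row 15) = 1111111111111100
Output column grouped in 4s = 1111 1111 1111 1100 = 0xFFFC
Convert to decimal digit by digit (value = value*16 + digit):
  F -> 15
  15*16 + 15 (F) = 255
  255*16 + 15 (F) = 4095
  4095*16 + 12 (C) = 65532
Decimal = 65532

65532


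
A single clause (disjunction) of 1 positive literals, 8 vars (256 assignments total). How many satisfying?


Step 1: Total=2^8=256
Step 2: Unsat when all 1 false: 2^7=128
Step 3: Sat=256-128=128

128


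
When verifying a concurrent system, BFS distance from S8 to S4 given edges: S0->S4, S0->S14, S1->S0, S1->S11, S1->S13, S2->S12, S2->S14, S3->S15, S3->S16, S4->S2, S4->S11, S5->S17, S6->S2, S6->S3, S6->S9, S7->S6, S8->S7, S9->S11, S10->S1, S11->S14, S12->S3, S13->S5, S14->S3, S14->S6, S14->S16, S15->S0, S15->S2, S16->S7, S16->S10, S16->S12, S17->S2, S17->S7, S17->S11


BFS layer-by-layer from S8:
  dist 0: {S8}
  dist 1: {S7}
  dist 2: {S6}
  dist 3: {S2, S3, S9}
  dist 4: {S11, S12, S14, S15, S16}
  dist 5: {S0, S10}
  dist 6: {S1, S4}
  -> S4 reached at distance 6
Shortest path length = 6

6


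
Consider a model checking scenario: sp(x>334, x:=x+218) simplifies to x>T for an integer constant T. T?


Formula: sp(P, x:=E) = exists old_x. (x = E[old_x/x]) AND P[old_x/x] (old_x is the value of x before the assignment; eliminate old_x by solving x = E[old_x/x] for old_x)
Step 1: Precondition P: x>334, i.e. old_x > 334
Step 2: Assignment gives x = old_x + 218, so old_x = x - 218
Step 3: Substitute into P: x - 218 > 334
Step 4: Simplify: x > 334+218 = 552

552


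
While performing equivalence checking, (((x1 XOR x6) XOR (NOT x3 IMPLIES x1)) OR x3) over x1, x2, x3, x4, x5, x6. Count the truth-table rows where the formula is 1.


Formula: (((x1 XOR x6) XOR (NOT x3 IMPLIES x1)) OR x3) over 6 vars (64 rows)
Evaluate each row (x1, x2, x3, x4, x5, x6 as bits, MSB first):
  row 0 [000000]: (((0 XOR 0) XOR (NOT 0 IMPLIES 0)) OR 0) -> 0
  row 1 [000001]: (((0 XOR 1) XOR (NOT 0 IMPLIES 0)) OR 0) -> 1
  row 2 [000010]: (((0 XOR 0) XOR (NOT 0 IMPLIES 0)) OR 0) -> 0
  row 3 [000011]: (((0 XOR 1) XOR (NOT 0 IMPLIES 0)) OR 0) -> 1
  row 4 [000100]: (((0 XOR 0) XOR (NOT 0 IMPLIES 0)) OR 0) -> 0
  (every remaining row is evaluated the same way; all 64 results are listed next)
Full result column, 8 rows per line (x1,x2,x3 fixed per line; x4,x5,x6 runs 000..111 left to right):
  rows 0-7 [x1,x2,x3=000]: 01010101  (ones: 4)
  rows 8-15 [x1,x2,x3=001]: 11111111  (ones: 8)
  rows 16-23 [x1,x2,x3=010]: 01010101  (ones: 4)
  rows 24-31 [x1,x2,x3=011]: 11111111  (ones: 8)
  rows 32-39 [x1,x2,x3=100]: 01010101  (ones: 4)
  rows 40-47 [x1,x2,x3=101]: 11111111  (ones: 8)
  rows 48-55 [x1,x2,x3=110]: 01010101  (ones: 4)
  rows 56-63 [x1,x2,x3=111]: 11111111  (ones: 8)
Count of 1-rows = 4+8+4+8+4+8+4+8 = 48

48
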